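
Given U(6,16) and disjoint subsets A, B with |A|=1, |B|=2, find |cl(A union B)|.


|A union B| = 1 + 2 = 3 (disjoint).
In U(6,16), cl(S) = S if |S| < 6, else cl(S) = E.
Since 3 < 6, cl(A union B) = A union B.
|cl(A union B)| = 3.

3


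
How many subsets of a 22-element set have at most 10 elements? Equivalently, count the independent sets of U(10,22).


Independent sets of U(10,22) are all subsets of size <= 10.
Count = C(22,0) + C(22,1) + C(22,2) + C(22,3) + C(22,4) + C(22,5) + C(22,6) + C(22,7) + C(22,8) + C(22,9) + C(22,10)
     = 1 + 22 + 231 + 1540 + 7315 + 26334 + 74613 + 170544 + 319770 + 497420 + 646646
     = 1744436.

1744436


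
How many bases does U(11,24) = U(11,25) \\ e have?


Deleting e from U(11,25) gives U(11,24) since n > r.
Bases of U(11,24) = C(24,11) = 2496144.

2496144


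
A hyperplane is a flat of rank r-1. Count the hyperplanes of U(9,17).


Hyperplanes of U(9,17) are flats of rank 8.
In a uniform matroid, these are exactly the (8)-element subsets.
Count = (17 choose 8) = 24310.

24310


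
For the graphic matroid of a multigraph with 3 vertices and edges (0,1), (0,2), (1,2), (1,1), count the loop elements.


In a graphic matroid, a loop is a self-loop edge (u,u) with rank 0.
Examining all 4 edges for self-loops...
Self-loops found: (1,1)
Number of loops = 1.

1


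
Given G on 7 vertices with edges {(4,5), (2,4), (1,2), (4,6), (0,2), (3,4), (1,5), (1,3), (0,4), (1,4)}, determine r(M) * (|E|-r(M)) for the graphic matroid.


r(M) = |V| - c = 7 - 1 = 6.
nullity = |E| - r(M) = 10 - 6 = 4.
Product = 6 * 4 = 24.

24


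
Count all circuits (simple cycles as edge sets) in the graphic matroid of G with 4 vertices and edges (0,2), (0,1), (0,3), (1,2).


A circuit in a graphic matroid = edge set of a simple cycle.
G has 4 vertices and 4 edges.
Enumerating all minimal edge subsets forming cycles...
Total circuits found: 1.

1


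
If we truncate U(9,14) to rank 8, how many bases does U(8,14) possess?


Truncating U(9,14) to rank 8 gives U(8,14).
Bases of U(8,14) are all 8-element subsets of 14 elements.
Number of bases = (14 choose 8) = 3003.

3003


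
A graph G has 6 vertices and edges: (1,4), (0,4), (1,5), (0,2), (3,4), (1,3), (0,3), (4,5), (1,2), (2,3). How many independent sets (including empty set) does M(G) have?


An independent set in a graphic matroid is an acyclic edge subset.
G has 6 vertices and 10 edges.
Enumerate all 2^10 = 1024 subsets, checking for acyclicity.
Total independent sets = 454.

454


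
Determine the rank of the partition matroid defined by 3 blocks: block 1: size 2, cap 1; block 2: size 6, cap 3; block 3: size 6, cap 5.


Rank of a partition matroid = sum of min(|Si|, ci) for each block.
= min(2,1) + min(6,3) + min(6,5)
= 1 + 3 + 5
= 9.

9


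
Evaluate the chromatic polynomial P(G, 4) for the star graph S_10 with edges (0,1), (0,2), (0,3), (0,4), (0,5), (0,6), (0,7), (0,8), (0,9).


P(tree, k) = k * (k-1)^(9) for any tree on 10 vertices.
P(4) = 4 * 3^9 = 4 * 19683 = 78732.

78732


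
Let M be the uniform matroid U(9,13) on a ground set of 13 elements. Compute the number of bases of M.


Bases of U(9,13) are all 9-element subsets of the 13-element ground set.
Number of bases = C(13,9).
C(13,9) = 13! / (9! * 4!) = 715.

715


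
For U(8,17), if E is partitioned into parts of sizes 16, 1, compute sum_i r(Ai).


r(Ai) = min(|Ai|, 8) for each part.
Sum = min(16,8) + min(1,8)
    = 8 + 1
    = 9.

9


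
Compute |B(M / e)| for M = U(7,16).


Contracting e from U(7,16) gives U(6,15).
Bases of U(6,15) = C(15,6) = 5005.

5005


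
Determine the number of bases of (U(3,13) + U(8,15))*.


(M1+M2)* = M1* + M2*.
M1* = U(10,13), bases: C(13,10) = 286.
M2* = U(7,15), bases: C(15,7) = 6435.
|B(M*)| = 286 * 6435 = 1840410.

1840410


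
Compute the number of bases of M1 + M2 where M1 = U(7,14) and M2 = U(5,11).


Bases of a direct sum M1 + M2: |B| = |B(M1)| * |B(M2)|.
|B(U(7,14))| = C(14,7) = 3432.
|B(U(5,11))| = C(11,5) = 462.
Total bases = 3432 * 462 = 1585584.

1585584


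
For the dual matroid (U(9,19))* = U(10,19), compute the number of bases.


The dual of U(r,n) is U(n-r, n) = U(10,19).
Bases of U(10,19) are all (10)-element subsets.
|B(M*)| = C(19,10) = 19! / (10! * 9!) = 92378.

92378


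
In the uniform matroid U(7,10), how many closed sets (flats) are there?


Flats of U(7,10): every subset of size < 7 is a flat, plus E itself.
Count = C(10,0) + C(10,1) + C(10,2) + C(10,3) + C(10,4) + C(10,5) + C(10,6) + 1
     = 1 + 10 + 45 + 120 + 210 + 252 + 210 + 1
     = 849.

849


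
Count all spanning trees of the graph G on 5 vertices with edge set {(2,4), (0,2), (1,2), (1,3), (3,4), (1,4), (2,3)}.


By Kirchhoff's matrix tree theorem, the number of spanning trees equals
the determinant of any cofactor of the Laplacian matrix L.
G has 5 vertices and 7 edges.
Computing the (4 x 4) cofactor determinant gives 16.

16


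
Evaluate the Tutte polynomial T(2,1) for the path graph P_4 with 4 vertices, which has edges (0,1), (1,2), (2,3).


A path on 4 vertices is a tree with 3 edges.
T(x,y) = x^(3) for any tree.
T(2,1) = 2^3 = 8.

8


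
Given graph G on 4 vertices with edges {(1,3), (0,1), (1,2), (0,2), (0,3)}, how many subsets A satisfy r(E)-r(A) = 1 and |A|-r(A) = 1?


R(x,y) = sum over A in 2^E of x^(r(E)-r(A)) * y^(|A|-r(A)).
G has 4 vertices, 5 edges. r(E) = 3.
Enumerate all 2^5 = 32 subsets.
Count subsets with r(E)-r(A)=1 and |A|-r(A)=1: 2.

2


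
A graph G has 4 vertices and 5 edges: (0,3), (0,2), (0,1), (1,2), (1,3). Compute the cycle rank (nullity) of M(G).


Cycle rank (nullity) = |E| - r(M) = |E| - (|V| - c).
|E| = 5, |V| = 4, c = 1.
Nullity = 5 - (4 - 1) = 5 - 3 = 2.

2


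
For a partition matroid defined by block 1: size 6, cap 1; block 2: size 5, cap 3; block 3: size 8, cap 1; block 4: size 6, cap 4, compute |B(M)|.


A basis picks exactly ci elements from block i.
Number of bases = product of C(|Si|, ci).
= C(6,1) * C(5,3) * C(8,1) * C(6,4)
= 6 * 10 * 8 * 15
= 7200.

7200


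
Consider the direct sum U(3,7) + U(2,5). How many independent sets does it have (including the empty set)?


For a direct sum, |I(M1+M2)| = |I(M1)| * |I(M2)|.
|I(U(3,7))| = sum C(7,k) for k=0..3 = 64.
|I(U(2,5))| = sum C(5,k) for k=0..2 = 16.
Total = 64 * 16 = 1024.

1024


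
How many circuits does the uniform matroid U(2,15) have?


In U(2,15), circuits are the (3)-element subsets.
Any set of 3 elements is dependent, and removing any one element gives
an independent set of size 2, so it is a minimal dependent set.
Number of circuits = (15 choose 3) = 455.

455


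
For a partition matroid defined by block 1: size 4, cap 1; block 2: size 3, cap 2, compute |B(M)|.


A basis picks exactly ci elements from block i.
Number of bases = product of C(|Si|, ci).
= C(4,1) * C(3,2)
= 4 * 3
= 12.

12


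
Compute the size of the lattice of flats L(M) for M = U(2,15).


Flats of U(2,15): every subset of size < 2 is a flat, plus E itself.
Count = (15 choose 0) + (15 choose 1) + 1
     = 1 + 15 + 1
     = 17.

17


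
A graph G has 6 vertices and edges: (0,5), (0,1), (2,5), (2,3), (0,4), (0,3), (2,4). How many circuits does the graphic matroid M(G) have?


A circuit in a graphic matroid = edge set of a simple cycle.
G has 6 vertices and 7 edges.
Enumerating all minimal edge subsets forming cycles...
Total circuits found: 3.

3


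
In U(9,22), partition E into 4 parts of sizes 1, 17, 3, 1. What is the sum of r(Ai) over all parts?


r(Ai) = min(|Ai|, 9) for each part.
Sum = min(1,9) + min(17,9) + min(3,9) + min(1,9)
    = 1 + 9 + 3 + 1
    = 14.

14


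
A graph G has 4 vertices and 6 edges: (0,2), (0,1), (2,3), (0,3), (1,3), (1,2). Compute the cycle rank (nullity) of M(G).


Cycle rank (nullity) = |E| - r(M) = |E| - (|V| - c).
|E| = 6, |V| = 4, c = 1.
Nullity = 6 - (4 - 1) = 6 - 3 = 3.

3


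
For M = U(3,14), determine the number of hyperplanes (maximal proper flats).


Hyperplanes of U(3,14) are flats of rank 2.
In a uniform matroid, these are exactly the (2)-element subsets.
Count = C(14,2) = 14! / (2! * 12!) = 91.

91


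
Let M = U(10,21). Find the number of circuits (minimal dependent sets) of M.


In U(10,21), circuits are the (11)-element subsets.
Any set of 11 elements is dependent, and removing any one element gives
an independent set of size 10, so it is a minimal dependent set.
Number of circuits = C(21,11) = 21! / (11! * 10!) = 352716.

352716


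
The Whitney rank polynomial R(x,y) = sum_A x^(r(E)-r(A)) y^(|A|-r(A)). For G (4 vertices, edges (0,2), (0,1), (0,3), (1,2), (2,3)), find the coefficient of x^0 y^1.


R(x,y) = sum over A in 2^E of x^(r(E)-r(A)) * y^(|A|-r(A)).
G has 4 vertices, 5 edges. r(E) = 3.
Enumerate all 2^5 = 32 subsets.
Count subsets with r(E)-r(A)=0 and |A|-r(A)=1: 5.

5


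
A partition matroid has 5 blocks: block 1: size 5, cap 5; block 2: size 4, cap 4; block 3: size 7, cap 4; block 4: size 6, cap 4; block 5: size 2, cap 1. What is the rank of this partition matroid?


Rank of a partition matroid = sum of min(|Si|, ci) for each block.
= min(5,5) + min(4,4) + min(7,4) + min(6,4) + min(2,1)
= 5 + 4 + 4 + 4 + 1
= 18.

18


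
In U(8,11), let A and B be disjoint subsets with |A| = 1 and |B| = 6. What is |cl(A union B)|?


|A union B| = 1 + 6 = 7 (disjoint).
In U(8,11), cl(S) = S if |S| < 8, else cl(S) = E.
Since 7 < 8, cl(A union B) = A union B.
|cl(A union B)| = 7.

7


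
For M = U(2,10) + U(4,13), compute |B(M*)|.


(M1+M2)* = M1* + M2*.
M1* = U(8,10), bases: C(10,8) = 45.
M2* = U(9,13), bases: C(13,9) = 715.
|B(M*)| = 45 * 715 = 32175.

32175


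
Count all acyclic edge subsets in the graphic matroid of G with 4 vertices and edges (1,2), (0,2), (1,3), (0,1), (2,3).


An independent set in a graphic matroid is an acyclic edge subset.
G has 4 vertices and 5 edges.
Enumerate all 2^5 = 32 subsets, checking for acyclicity.
Total independent sets = 24.

24


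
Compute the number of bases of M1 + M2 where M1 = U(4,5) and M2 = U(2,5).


Bases of a direct sum M1 + M2: |B| = |B(M1)| * |B(M2)|.
|B(U(4,5))| = C(5,4) = 5.
|B(U(2,5))| = C(5,2) = 10.
Total bases = 5 * 10 = 50.

50


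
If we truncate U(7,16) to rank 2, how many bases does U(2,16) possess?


Truncating U(7,16) to rank 2 gives U(2,16).
Bases of U(2,16) are all 2-element subsets of 16 elements.
Number of bases = (16 choose 2) = 120.

120


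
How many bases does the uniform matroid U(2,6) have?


Bases of U(2,6) are all 2-element subsets of the 6-element ground set.
Number of bases = C(6,2).
C(6,2) = 6! / (2! * 4!) = 15.

15


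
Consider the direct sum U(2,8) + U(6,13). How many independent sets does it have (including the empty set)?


For a direct sum, |I(M1+M2)| = |I(M1)| * |I(M2)|.
|I(U(2,8))| = sum C(8,k) for k=0..2 = 37.
|I(U(6,13))| = sum C(13,k) for k=0..6 = 4096.
Total = 37 * 4096 = 151552.

151552


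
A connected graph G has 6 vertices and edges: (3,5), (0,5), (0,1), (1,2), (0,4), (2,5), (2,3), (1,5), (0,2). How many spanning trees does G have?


By Kirchhoff's matrix tree theorem, the number of spanning trees equals
the determinant of any cofactor of the Laplacian matrix L.
G has 6 vertices and 9 edges.
Computing the (5 x 5) cofactor determinant gives 40.

40


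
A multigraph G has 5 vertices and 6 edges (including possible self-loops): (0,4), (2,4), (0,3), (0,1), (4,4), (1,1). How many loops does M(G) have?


In a graphic matroid, a loop is a self-loop edge (u,u) with rank 0.
Examining all 6 edges for self-loops...
Self-loops found: (4,4), (1,1)
Number of loops = 2.

2


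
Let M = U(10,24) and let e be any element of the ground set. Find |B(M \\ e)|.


Deleting e from U(10,24) gives U(10,23) since n > r.
Bases of U(10,23) = (23 choose 10) = 1144066.

1144066


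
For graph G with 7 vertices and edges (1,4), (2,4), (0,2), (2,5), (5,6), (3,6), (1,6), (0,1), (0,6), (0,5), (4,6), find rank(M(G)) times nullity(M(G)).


r(M) = |V| - c = 7 - 1 = 6.
nullity = |E| - r(M) = 11 - 6 = 5.
Product = 6 * 5 = 30.

30


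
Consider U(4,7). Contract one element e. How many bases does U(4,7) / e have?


Contracting e from U(4,7) gives U(3,6).
Bases of U(3,6) = (6 choose 3) = 20.

20


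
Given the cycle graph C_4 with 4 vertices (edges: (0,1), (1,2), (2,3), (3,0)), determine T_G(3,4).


T(C_4; x,y) = x + x^2 + ... + x^(3) + y.
T(3,4) = 3^1 + 3^2 + 3^3 + 4
= 3 + 9 + 27 + 4
= 43.

43


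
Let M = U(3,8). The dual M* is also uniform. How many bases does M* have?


The dual of U(r,n) is U(n-r, n) = U(5,8).
Bases of U(5,8) are all (5)-element subsets.
|B(M*)| = (8 choose 5) = 56.

56


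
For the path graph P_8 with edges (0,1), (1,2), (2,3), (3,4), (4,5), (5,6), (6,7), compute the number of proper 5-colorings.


P(P_8, k) = k * (k-1)^(7).
P(5) = 5 * 4^7 = 5 * 16384 = 81920.

81920


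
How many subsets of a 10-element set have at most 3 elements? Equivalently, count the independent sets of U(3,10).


Independent sets of U(3,10) are all subsets of size <= 3.
Count = C(10,0) + C(10,1) + C(10,2) + C(10,3)
     = 1 + 10 + 45 + 120
     = 176.

176


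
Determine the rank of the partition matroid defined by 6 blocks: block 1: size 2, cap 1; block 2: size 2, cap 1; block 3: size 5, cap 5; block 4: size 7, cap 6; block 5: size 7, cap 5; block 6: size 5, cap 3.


Rank of a partition matroid = sum of min(|Si|, ci) for each block.
= min(2,1) + min(2,1) + min(5,5) + min(7,6) + min(7,5) + min(5,3)
= 1 + 1 + 5 + 6 + 5 + 3
= 21.

21


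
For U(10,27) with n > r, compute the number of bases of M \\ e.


Deleting e from U(10,27) gives U(10,26) since n > r.
Bases of U(10,26) = C(26,10) = 26! / (10! * 16!) = 5311735.

5311735


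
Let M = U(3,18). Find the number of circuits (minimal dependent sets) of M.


In U(3,18), circuits are the (4)-element subsets.
Any set of 4 elements is dependent, and removing any one element gives
an independent set of size 3, so it is a minimal dependent set.
Number of circuits = (18 choose 4) = 3060.

3060


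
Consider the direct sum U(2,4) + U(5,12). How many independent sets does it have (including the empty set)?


For a direct sum, |I(M1+M2)| = |I(M1)| * |I(M2)|.
|I(U(2,4))| = sum C(4,k) for k=0..2 = 11.
|I(U(5,12))| = sum C(12,k) for k=0..5 = 1586.
Total = 11 * 1586 = 17446.

17446


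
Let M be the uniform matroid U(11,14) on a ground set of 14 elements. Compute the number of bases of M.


Bases of U(11,14) are all 11-element subsets of the 14-element ground set.
Number of bases = C(14,11).
(14 choose 11) = 364.

364


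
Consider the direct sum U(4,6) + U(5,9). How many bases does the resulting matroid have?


Bases of a direct sum M1 + M2: |B| = |B(M1)| * |B(M2)|.
|B(U(4,6))| = C(6,4) = 15.
|B(U(5,9))| = C(9,5) = 126.
Total bases = 15 * 126 = 1890.

1890


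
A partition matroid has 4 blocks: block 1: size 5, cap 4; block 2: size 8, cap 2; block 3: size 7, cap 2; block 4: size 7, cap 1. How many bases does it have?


A basis picks exactly ci elements from block i.
Number of bases = product of C(|Si|, ci).
= C(5,4) * C(8,2) * C(7,2) * C(7,1)
= 5 * 28 * 21 * 7
= 20580.

20580


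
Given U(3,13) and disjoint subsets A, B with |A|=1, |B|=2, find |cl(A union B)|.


|A union B| = 1 + 2 = 3 (disjoint).
In U(3,13), cl(S) = S if |S| < 3, else cl(S) = E.
Since 3 >= 3, cl(A union B) = E.
|cl(A union B)| = 13.

13


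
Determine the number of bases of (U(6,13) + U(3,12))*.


(M1+M2)* = M1* + M2*.
M1* = U(7,13), bases: C(13,7) = 1716.
M2* = U(9,12), bases: C(12,9) = 220.
|B(M*)| = 1716 * 220 = 377520.

377520


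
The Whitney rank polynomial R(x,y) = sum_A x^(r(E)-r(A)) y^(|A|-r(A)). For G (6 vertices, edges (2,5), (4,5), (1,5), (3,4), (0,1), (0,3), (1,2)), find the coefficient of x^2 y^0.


R(x,y) = sum over A in 2^E of x^(r(E)-r(A)) * y^(|A|-r(A)).
G has 6 vertices, 7 edges. r(E) = 5.
Enumerate all 2^7 = 128 subsets.
Count subsets with r(E)-r(A)=2 and |A|-r(A)=0: 34.

34


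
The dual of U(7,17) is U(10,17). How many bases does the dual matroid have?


The dual of U(r,n) is U(n-r, n) = U(10,17).
Bases of U(10,17) are all (10)-element subsets.
|B(M*)| = C(17,10) = 19448.

19448


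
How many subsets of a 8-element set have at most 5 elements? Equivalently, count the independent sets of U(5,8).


Independent sets of U(5,8) are all subsets of size <= 5.
Count = (8 choose 0) + (8 choose 1) + (8 choose 2) + (8 choose 3) + (8 choose 4) + (8 choose 5)
     = 1 + 8 + 28 + 56 + 70 + 56
     = 219.

219


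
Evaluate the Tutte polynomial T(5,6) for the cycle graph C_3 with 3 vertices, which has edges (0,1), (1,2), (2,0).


T(C_3; x,y) = x + x^2 + ... + x^(2) + y.
T(5,6) = 5^1 + 5^2 + 6
= 5 + 25 + 6
= 36.

36


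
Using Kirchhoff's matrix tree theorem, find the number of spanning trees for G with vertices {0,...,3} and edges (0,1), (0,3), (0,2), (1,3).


By Kirchhoff's matrix tree theorem, the number of spanning trees equals
the determinant of any cofactor of the Laplacian matrix L.
G has 4 vertices and 4 edges.
Computing the (3 x 3) cofactor determinant gives 3.

3


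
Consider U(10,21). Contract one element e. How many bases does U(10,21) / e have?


Contracting e from U(10,21) gives U(9,20).
Bases of U(9,20) = C(20,9) = 20! / (9! * 11!) = 167960.

167960


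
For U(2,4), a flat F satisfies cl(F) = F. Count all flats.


Flats of U(2,4): every subset of size < 2 is a flat, plus E itself.
Count = C(4,0) + C(4,1) + 1
     = 1 + 4 + 1
     = 6.

6


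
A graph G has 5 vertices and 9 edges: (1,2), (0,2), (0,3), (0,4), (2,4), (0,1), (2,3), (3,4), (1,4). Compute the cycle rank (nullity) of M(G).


Cycle rank (nullity) = |E| - r(M) = |E| - (|V| - c).
|E| = 9, |V| = 5, c = 1.
Nullity = 9 - (5 - 1) = 9 - 4 = 5.

5


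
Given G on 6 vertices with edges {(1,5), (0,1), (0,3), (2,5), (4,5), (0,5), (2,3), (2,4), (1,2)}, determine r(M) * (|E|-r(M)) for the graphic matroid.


r(M) = |V| - c = 6 - 1 = 5.
nullity = |E| - r(M) = 9 - 5 = 4.
Product = 5 * 4 = 20.

20


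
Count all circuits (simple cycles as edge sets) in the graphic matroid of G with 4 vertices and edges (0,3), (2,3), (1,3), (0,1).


A circuit in a graphic matroid = edge set of a simple cycle.
G has 4 vertices and 4 edges.
Enumerating all minimal edge subsets forming cycles...
Total circuits found: 1.

1


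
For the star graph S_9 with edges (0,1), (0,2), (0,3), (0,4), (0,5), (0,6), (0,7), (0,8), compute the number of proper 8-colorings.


P(tree, k) = k * (k-1)^(8) for any tree on 9 vertices.
P(8) = 8 * 7^8 = 8 * 5764801 = 46118408.

46118408


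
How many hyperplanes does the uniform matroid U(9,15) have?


Hyperplanes of U(9,15) are flats of rank 8.
In a uniform matroid, these are exactly the (8)-element subsets.
Count = C(15,8) = 6435.

6435


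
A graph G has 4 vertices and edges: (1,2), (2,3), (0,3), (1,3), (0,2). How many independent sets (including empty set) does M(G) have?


An independent set in a graphic matroid is an acyclic edge subset.
G has 4 vertices and 5 edges.
Enumerate all 2^5 = 32 subsets, checking for acyclicity.
Total independent sets = 24.

24


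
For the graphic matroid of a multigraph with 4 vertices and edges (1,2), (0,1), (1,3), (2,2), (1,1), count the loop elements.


In a graphic matroid, a loop is a self-loop edge (u,u) with rank 0.
Examining all 5 edges for self-loops...
Self-loops found: (2,2), (1,1)
Number of loops = 2.

2


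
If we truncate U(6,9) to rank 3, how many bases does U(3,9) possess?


Truncating U(6,9) to rank 3 gives U(3,9).
Bases of U(3,9) are all 3-element subsets of 9 elements.
Number of bases = (9 choose 3) = 84.

84


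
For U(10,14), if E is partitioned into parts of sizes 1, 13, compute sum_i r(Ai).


r(Ai) = min(|Ai|, 10) for each part.
Sum = min(1,10) + min(13,10)
    = 1 + 10
    = 11.

11


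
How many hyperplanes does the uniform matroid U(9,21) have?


Hyperplanes of U(9,21) are flats of rank 8.
In a uniform matroid, these are exactly the (8)-element subsets.
Count = C(21,8) = 21! / (8! * 13!) = 203490.

203490


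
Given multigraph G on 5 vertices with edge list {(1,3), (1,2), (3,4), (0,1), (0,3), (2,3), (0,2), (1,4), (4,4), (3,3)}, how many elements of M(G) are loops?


In a graphic matroid, a loop is a self-loop edge (u,u) with rank 0.
Examining all 10 edges for self-loops...
Self-loops found: (4,4), (3,3)
Number of loops = 2.

2


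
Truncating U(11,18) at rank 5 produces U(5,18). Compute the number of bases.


Truncating U(11,18) to rank 5 gives U(5,18).
Bases of U(5,18) are all 5-element subsets of 18 elements.
Number of bases = C(18,5) = 8568.

8568


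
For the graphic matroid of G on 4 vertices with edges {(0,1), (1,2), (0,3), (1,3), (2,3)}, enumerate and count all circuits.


A circuit in a graphic matroid = edge set of a simple cycle.
G has 4 vertices and 5 edges.
Enumerating all minimal edge subsets forming cycles...
Total circuits found: 3.

3


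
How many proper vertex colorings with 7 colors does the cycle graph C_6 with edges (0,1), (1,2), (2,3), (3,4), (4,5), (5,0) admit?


P(C_6, k) = (k-1)^6 + (-1)^6*(k-1).
P(7) = (6)^6 + 6
= 46656 + 6 = 46662.

46662


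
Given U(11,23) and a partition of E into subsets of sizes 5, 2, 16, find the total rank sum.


r(Ai) = min(|Ai|, 11) for each part.
Sum = min(5,11) + min(2,11) + min(16,11)
    = 5 + 2 + 11
    = 18.

18


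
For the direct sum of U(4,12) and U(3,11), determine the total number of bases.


Bases of a direct sum M1 + M2: |B| = |B(M1)| * |B(M2)|.
|B(U(4,12))| = C(12,4) = 495.
|B(U(3,11))| = C(11,3) = 165.
Total bases = 495 * 165 = 81675.

81675


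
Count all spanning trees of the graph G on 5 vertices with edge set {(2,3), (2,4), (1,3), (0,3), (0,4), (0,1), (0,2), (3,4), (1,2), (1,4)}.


By Kirchhoff's matrix tree theorem, the number of spanning trees equals
the determinant of any cofactor of the Laplacian matrix L.
G has 5 vertices and 10 edges.
Computing the (4 x 4) cofactor determinant gives 125.

125


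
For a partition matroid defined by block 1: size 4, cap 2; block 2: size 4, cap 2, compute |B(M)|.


A basis picks exactly ci elements from block i.
Number of bases = product of C(|Si|, ci).
= C(4,2) * C(4,2)
= 6 * 6
= 36.

36


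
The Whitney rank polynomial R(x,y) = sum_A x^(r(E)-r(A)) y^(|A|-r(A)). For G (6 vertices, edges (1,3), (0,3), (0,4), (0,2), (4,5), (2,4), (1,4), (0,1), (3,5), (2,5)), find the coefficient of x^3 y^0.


R(x,y) = sum over A in 2^E of x^(r(E)-r(A)) * y^(|A|-r(A)).
G has 6 vertices, 10 edges. r(E) = 5.
Enumerate all 2^10 = 1024 subsets.
Count subsets with r(E)-r(A)=3 and |A|-r(A)=0: 45.

45


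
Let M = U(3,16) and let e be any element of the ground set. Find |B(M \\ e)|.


Deleting e from U(3,16) gives U(3,15) since n > r.
Bases of U(3,15) = C(15,3) = (15 * 14 * 13) / (1 * 2 * 3) = 455.

455


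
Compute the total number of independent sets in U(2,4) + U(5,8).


For a direct sum, |I(M1+M2)| = |I(M1)| * |I(M2)|.
|I(U(2,4))| = sum C(4,k) for k=0..2 = 11.
|I(U(5,8))| = sum C(8,k) for k=0..5 = 219.
Total = 11 * 219 = 2409.

2409


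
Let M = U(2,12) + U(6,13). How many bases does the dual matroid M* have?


(M1+M2)* = M1* + M2*.
M1* = U(10,12), bases: C(12,10) = 66.
M2* = U(7,13), bases: C(13,7) = 1716.
|B(M*)| = 66 * 1716 = 113256.

113256


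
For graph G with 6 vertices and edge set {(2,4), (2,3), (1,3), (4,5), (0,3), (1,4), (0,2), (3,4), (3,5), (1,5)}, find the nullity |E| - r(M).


Cycle rank (nullity) = |E| - r(M) = |E| - (|V| - c).
|E| = 10, |V| = 6, c = 1.
Nullity = 10 - (6 - 1) = 10 - 5 = 5.

5


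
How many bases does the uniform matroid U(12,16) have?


Bases of U(12,16) are all 12-element subsets of the 16-element ground set.
Number of bases = C(16,12).
C(16,12) = 1820.

1820


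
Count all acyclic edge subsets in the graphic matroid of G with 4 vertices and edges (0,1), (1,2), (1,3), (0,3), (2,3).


An independent set in a graphic matroid is an acyclic edge subset.
G has 4 vertices and 5 edges.
Enumerate all 2^5 = 32 subsets, checking for acyclicity.
Total independent sets = 24.

24


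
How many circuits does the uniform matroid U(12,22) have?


In U(12,22), circuits are the (13)-element subsets.
Any set of 13 elements is dependent, and removing any one element gives
an independent set of size 12, so it is a minimal dependent set.
Number of circuits = C(22,13) = 22! / (13! * 9!) = 497420.

497420


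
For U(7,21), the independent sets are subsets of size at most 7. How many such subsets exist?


Independent sets of U(7,21) are all subsets of size <= 7.
Count = C(21,0) + C(21,1) + C(21,2) + C(21,3) + C(21,4) + C(21,5) + C(21,6) + C(21,7)
     = 1 + 21 + 210 + 1330 + 5985 + 20349 + 54264 + 116280
     = 198440.

198440


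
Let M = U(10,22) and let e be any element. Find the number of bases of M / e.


Contracting e from U(10,22) gives U(9,21).
Bases of U(9,21) = (21 choose 9) = 293930.

293930


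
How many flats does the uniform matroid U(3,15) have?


Flats of U(3,15): every subset of size < 3 is a flat, plus E itself.
Count = (15 choose 0) + (15 choose 1) + (15 choose 2) + 1
     = 1 + 15 + 105 + 1
     = 122.

122


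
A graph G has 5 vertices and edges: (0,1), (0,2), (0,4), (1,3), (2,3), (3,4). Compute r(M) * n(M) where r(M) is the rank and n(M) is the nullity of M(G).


r(M) = |V| - c = 5 - 1 = 4.
nullity = |E| - r(M) = 6 - 4 = 2.
Product = 4 * 2 = 8.

8


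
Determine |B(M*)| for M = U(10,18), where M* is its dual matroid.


The dual of U(r,n) is U(n-r, n) = U(8,18).
Bases of U(8,18) are all (8)-element subsets.
|B(M*)| = (18 choose 8) = 43758.

43758


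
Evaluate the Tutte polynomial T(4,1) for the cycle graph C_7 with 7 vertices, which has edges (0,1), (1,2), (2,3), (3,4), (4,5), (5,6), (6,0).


T(C_7; x,y) = x + x^2 + ... + x^(6) + y.
T(4,1) = 4^1 + 4^2 + 4^3 + 4^4 + 4^5 + 4^6 + 1
= 4 + 16 + 64 + 256 + 1024 + 4096 + 1
= 5461.

5461


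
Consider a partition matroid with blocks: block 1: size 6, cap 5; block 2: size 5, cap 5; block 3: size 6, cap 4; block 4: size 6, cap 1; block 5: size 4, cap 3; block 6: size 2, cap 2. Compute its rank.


Rank of a partition matroid = sum of min(|Si|, ci) for each block.
= min(6,5) + min(5,5) + min(6,4) + min(6,1) + min(4,3) + min(2,2)
= 5 + 5 + 4 + 1 + 3 + 2
= 20.

20


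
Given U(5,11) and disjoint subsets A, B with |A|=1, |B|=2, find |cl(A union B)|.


|A union B| = 1 + 2 = 3 (disjoint).
In U(5,11), cl(S) = S if |S| < 5, else cl(S) = E.
Since 3 < 5, cl(A union B) = A union B.
|cl(A union B)| = 3.

3


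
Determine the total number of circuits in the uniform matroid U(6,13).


In U(6,13), circuits are the (7)-element subsets.
Any set of 7 elements is dependent, and removing any one element gives
an independent set of size 6, so it is a minimal dependent set.
Number of circuits = C(13,7) = 1716.

1716


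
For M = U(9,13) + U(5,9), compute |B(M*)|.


(M1+M2)* = M1* + M2*.
M1* = U(4,13), bases: C(13,4) = 715.
M2* = U(4,9), bases: C(9,4) = 126.
|B(M*)| = 715 * 126 = 90090.

90090


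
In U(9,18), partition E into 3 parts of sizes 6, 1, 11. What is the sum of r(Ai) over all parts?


r(Ai) = min(|Ai|, 9) for each part.
Sum = min(6,9) + min(1,9) + min(11,9)
    = 6 + 1 + 9
    = 16.

16


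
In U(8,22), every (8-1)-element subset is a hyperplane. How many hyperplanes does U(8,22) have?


Hyperplanes of U(8,22) are flats of rank 7.
In a uniform matroid, these are exactly the (7)-element subsets.
Count = C(22,7) = 22! / (7! * 15!) = 170544.

170544


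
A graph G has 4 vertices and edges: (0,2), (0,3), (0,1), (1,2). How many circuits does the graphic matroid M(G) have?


A circuit in a graphic matroid = edge set of a simple cycle.
G has 4 vertices and 4 edges.
Enumerating all minimal edge subsets forming cycles...
Total circuits found: 1.

1


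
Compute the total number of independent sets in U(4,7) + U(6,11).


For a direct sum, |I(M1+M2)| = |I(M1)| * |I(M2)|.
|I(U(4,7))| = sum C(7,k) for k=0..4 = 99.
|I(U(6,11))| = sum C(11,k) for k=0..6 = 1486.
Total = 99 * 1486 = 147114.

147114


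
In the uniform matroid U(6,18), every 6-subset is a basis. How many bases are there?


Bases of U(6,18) are all 6-element subsets of the 18-element ground set.
Number of bases = C(18,6).
C(18,6) = 18! / (6! * 12!) = 18564.

18564


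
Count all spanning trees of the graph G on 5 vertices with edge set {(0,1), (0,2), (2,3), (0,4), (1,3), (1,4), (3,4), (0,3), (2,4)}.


By Kirchhoff's matrix tree theorem, the number of spanning trees equals
the determinant of any cofactor of the Laplacian matrix L.
G has 5 vertices and 9 edges.
Computing the (4 x 4) cofactor determinant gives 75.

75


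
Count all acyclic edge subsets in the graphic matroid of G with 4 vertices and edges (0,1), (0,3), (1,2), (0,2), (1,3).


An independent set in a graphic matroid is an acyclic edge subset.
G has 4 vertices and 5 edges.
Enumerate all 2^5 = 32 subsets, checking for acyclicity.
Total independent sets = 24.

24


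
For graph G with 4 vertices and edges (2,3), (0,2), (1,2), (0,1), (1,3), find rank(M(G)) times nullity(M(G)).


r(M) = |V| - c = 4 - 1 = 3.
nullity = |E| - r(M) = 5 - 3 = 2.
Product = 3 * 2 = 6.

6


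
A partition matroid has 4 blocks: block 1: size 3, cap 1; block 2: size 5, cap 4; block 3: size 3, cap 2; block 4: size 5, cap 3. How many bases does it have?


A basis picks exactly ci elements from block i.
Number of bases = product of C(|Si|, ci).
= C(3,1) * C(5,4) * C(3,2) * C(5,3)
= 3 * 5 * 3 * 10
= 450.

450


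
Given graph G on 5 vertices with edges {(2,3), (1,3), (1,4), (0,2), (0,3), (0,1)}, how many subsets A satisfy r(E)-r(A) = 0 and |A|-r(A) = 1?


R(x,y) = sum over A in 2^E of x^(r(E)-r(A)) * y^(|A|-r(A)).
G has 5 vertices, 6 edges. r(E) = 4.
Enumerate all 2^6 = 64 subsets.
Count subsets with r(E)-r(A)=0 and |A|-r(A)=1: 5.

5


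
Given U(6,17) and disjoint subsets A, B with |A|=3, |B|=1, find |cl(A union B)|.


|A union B| = 3 + 1 = 4 (disjoint).
In U(6,17), cl(S) = S if |S| < 6, else cl(S) = E.
Since 4 < 6, cl(A union B) = A union B.
|cl(A union B)| = 4.

4


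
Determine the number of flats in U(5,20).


Flats of U(5,20): every subset of size < 5 is a flat, plus E itself.
Count = C(20,0) + C(20,1) + C(20,2) + C(20,3) + C(20,4) + 1
     = 1 + 20 + 190 + 1140 + 4845 + 1
     = 6197.

6197


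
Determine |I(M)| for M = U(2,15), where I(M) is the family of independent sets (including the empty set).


Independent sets of U(2,15) are all subsets of size <= 2.
Count = C(15,0) + C(15,1) + C(15,2)
     = 1 + 15 + 105
     = 121.

121


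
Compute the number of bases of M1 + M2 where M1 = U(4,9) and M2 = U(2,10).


Bases of a direct sum M1 + M2: |B| = |B(M1)| * |B(M2)|.
|B(U(4,9))| = C(9,4) = 126.
|B(U(2,10))| = C(10,2) = 45.
Total bases = 126 * 45 = 5670.

5670


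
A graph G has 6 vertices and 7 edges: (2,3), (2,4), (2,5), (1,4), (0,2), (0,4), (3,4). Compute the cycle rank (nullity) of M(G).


Cycle rank (nullity) = |E| - r(M) = |E| - (|V| - c).
|E| = 7, |V| = 6, c = 1.
Nullity = 7 - (6 - 1) = 7 - 5 = 2.

2


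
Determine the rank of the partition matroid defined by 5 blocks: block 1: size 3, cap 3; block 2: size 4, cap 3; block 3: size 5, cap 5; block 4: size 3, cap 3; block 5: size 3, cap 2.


Rank of a partition matroid = sum of min(|Si|, ci) for each block.
= min(3,3) + min(4,3) + min(5,5) + min(3,3) + min(3,2)
= 3 + 3 + 5 + 3 + 2
= 16.

16


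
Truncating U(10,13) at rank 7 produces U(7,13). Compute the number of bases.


Truncating U(10,13) to rank 7 gives U(7,13).
Bases of U(7,13) are all 7-element subsets of 13 elements.
Number of bases = C(13,7) = 13! / (7! * 6!) = 1716.

1716


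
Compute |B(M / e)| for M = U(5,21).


Contracting e from U(5,21) gives U(4,20).
Bases of U(4,20) = (20 choose 4) = 4845.

4845


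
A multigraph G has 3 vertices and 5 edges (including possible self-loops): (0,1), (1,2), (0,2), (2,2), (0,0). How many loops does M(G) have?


In a graphic matroid, a loop is a self-loop edge (u,u) with rank 0.
Examining all 5 edges for self-loops...
Self-loops found: (2,2), (0,0)
Number of loops = 2.

2


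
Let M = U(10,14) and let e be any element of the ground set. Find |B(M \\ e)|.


Deleting e from U(10,14) gives U(10,13) since n > r.
Bases of U(10,13) = (13 choose 10) = 286.

286


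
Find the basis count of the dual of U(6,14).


The dual of U(r,n) is U(n-r, n) = U(8,14).
Bases of U(8,14) are all (8)-element subsets.
|B(M*)| = C(14,8) = 14! / (8! * 6!) = 3003.

3003


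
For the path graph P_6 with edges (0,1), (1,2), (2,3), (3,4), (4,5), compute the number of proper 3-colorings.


P(P_6, k) = k * (k-1)^(5).
P(3) = 3 * 2^5 = 3 * 32 = 96.

96


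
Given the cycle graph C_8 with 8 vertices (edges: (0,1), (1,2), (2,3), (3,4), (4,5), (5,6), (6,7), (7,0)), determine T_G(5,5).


T(C_8; x,y) = x + x^2 + ... + x^(7) + y.
T(5,5) = 5^1 + 5^2 + 5^3 + 5^4 + 5^5 + 5^6 + 5^7 + 5
= 5 + 25 + 125 + 625 + 3125 + 15625 + 78125 + 5
= 97660.

97660


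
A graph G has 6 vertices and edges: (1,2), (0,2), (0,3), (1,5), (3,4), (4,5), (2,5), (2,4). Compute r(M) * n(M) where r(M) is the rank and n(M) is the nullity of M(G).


r(M) = |V| - c = 6 - 1 = 5.
nullity = |E| - r(M) = 8 - 5 = 3.
Product = 5 * 3 = 15.

15


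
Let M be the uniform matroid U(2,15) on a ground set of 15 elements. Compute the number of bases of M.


Bases of U(2,15) are all 2-element subsets of the 15-element ground set.
Number of bases = C(15,2).
(15 choose 2) = 105.

105


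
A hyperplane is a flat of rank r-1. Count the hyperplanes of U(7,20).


Hyperplanes of U(7,20) are flats of rank 6.
In a uniform matroid, these are exactly the (6)-element subsets.
Count = C(20,6) = 20! / (6! * 14!) = 38760.

38760


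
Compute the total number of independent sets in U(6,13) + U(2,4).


For a direct sum, |I(M1+M2)| = |I(M1)| * |I(M2)|.
|I(U(6,13))| = sum C(13,k) for k=0..6 = 4096.
|I(U(2,4))| = sum C(4,k) for k=0..2 = 11.
Total = 4096 * 11 = 45056.

45056


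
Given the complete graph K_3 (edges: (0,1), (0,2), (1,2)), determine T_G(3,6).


T(K_3; x,y) = x^2 + x + y.
T(3,6) = 9 + 3 + 6 = 18.

18


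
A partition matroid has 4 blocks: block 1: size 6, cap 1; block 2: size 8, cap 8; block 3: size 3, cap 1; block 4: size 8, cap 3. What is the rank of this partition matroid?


Rank of a partition matroid = sum of min(|Si|, ci) for each block.
= min(6,1) + min(8,8) + min(3,1) + min(8,3)
= 1 + 8 + 1 + 3
= 13.

13


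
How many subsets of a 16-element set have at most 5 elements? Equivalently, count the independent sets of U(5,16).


Independent sets of U(5,16) are all subsets of size <= 5.
Count = (16 choose 0) + (16 choose 1) + (16 choose 2) + (16 choose 3) + (16 choose 4) + (16 choose 5)
     = 1 + 16 + 120 + 560 + 1820 + 4368
     = 6885.

6885


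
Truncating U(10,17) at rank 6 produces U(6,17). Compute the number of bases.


Truncating U(10,17) to rank 6 gives U(6,17).
Bases of U(6,17) are all 6-element subsets of 17 elements.
Number of bases = C(17,6) = 17! / (6! * 11!) = 12376.

12376


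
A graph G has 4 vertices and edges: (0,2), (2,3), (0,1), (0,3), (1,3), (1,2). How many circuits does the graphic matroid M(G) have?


A circuit in a graphic matroid = edge set of a simple cycle.
G has 4 vertices and 6 edges.
Enumerating all minimal edge subsets forming cycles...
Total circuits found: 7.

7


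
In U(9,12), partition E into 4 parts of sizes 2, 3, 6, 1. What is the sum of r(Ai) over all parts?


r(Ai) = min(|Ai|, 9) for each part.
Sum = min(2,9) + min(3,9) + min(6,9) + min(1,9)
    = 2 + 3 + 6 + 1
    = 12.

12


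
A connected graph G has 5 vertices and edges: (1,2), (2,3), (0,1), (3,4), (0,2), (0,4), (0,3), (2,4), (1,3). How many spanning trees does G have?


By Kirchhoff's matrix tree theorem, the number of spanning trees equals
the determinant of any cofactor of the Laplacian matrix L.
G has 5 vertices and 9 edges.
Computing the (4 x 4) cofactor determinant gives 75.

75


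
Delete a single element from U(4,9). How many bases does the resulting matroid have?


Deleting e from U(4,9) gives U(4,8) since n > r.
Bases of U(4,8) = C(8,4) = (8 * 7 * 6 * 5) / (1 * 2 * 3 * 4) = 70.

70


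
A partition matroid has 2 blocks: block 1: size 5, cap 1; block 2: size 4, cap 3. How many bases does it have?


A basis picks exactly ci elements from block i.
Number of bases = product of C(|Si|, ci).
= C(5,1) * C(4,3)
= 5 * 4
= 20.

20


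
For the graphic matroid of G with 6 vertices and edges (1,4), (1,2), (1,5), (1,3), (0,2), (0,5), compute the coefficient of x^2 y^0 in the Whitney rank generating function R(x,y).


R(x,y) = sum over A in 2^E of x^(r(E)-r(A)) * y^(|A|-r(A)).
G has 6 vertices, 6 edges. r(E) = 5.
Enumerate all 2^6 = 64 subsets.
Count subsets with r(E)-r(A)=2 and |A|-r(A)=0: 20.

20


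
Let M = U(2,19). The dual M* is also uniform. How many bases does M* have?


The dual of U(r,n) is U(n-r, n) = U(17,19).
Bases of U(17,19) are all (17)-element subsets.
|B(M*)| = (19 choose 17) = 171.

171


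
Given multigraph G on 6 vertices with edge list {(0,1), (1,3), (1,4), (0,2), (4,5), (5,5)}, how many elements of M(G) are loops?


In a graphic matroid, a loop is a self-loop edge (u,u) with rank 0.
Examining all 6 edges for self-loops...
Self-loops found: (5,5)
Number of loops = 1.

1


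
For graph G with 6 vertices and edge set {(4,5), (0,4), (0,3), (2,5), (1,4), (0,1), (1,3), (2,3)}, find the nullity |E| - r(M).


Cycle rank (nullity) = |E| - r(M) = |E| - (|V| - c).
|E| = 8, |V| = 6, c = 1.
Nullity = 8 - (6 - 1) = 8 - 5 = 3.

3


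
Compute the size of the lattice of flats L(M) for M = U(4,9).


Flats of U(4,9): every subset of size < 4 is a flat, plus E itself.
Count = (9 choose 0) + (9 choose 1) + (9 choose 2) + (9 choose 3) + 1
     = 1 + 9 + 36 + 84 + 1
     = 131.

131


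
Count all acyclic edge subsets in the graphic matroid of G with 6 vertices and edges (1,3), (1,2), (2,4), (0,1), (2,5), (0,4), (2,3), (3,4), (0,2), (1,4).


An independent set in a graphic matroid is an acyclic edge subset.
G has 6 vertices and 10 edges.
Enumerate all 2^10 = 1024 subsets, checking for acyclicity.
Total independent sets = 396.

396


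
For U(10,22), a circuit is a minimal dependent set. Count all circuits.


In U(10,22), circuits are the (11)-element subsets.
Any set of 11 elements is dependent, and removing any one element gives
an independent set of size 10, so it is a minimal dependent set.
Number of circuits = C(22,11) = 22! / (11! * 11!) = 705432.

705432


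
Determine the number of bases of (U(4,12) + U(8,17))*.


(M1+M2)* = M1* + M2*.
M1* = U(8,12), bases: C(12,8) = 495.
M2* = U(9,17), bases: C(17,9) = 24310.
|B(M*)| = 495 * 24310 = 12033450.

12033450


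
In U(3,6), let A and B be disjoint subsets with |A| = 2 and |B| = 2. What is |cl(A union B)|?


|A union B| = 2 + 2 = 4 (disjoint).
In U(3,6), cl(S) = S if |S| < 3, else cl(S) = E.
Since 4 >= 3, cl(A union B) = E.
|cl(A union B)| = 6.

6


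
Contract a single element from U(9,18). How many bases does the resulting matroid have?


Contracting e from U(9,18) gives U(8,17).
Bases of U(8,17) = (17 choose 8) = 24310.

24310


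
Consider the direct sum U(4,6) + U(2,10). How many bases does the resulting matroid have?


Bases of a direct sum M1 + M2: |B| = |B(M1)| * |B(M2)|.
|B(U(4,6))| = C(6,4) = 15.
|B(U(2,10))| = C(10,2) = 45.
Total bases = 15 * 45 = 675.

675


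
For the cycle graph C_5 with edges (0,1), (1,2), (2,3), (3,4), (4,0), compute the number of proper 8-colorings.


P(C_5, k) = (k-1)^5 + (-1)^5*(k-1).
P(8) = (7)^5 - 7
= 16807 - 7 = 16800.

16800


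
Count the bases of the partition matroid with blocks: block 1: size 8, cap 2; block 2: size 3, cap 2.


A basis picks exactly ci elements from block i.
Number of bases = product of C(|Si|, ci).
= C(8,2) * C(3,2)
= 28 * 3
= 84.

84
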